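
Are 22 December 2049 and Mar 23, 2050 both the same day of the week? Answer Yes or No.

From Dec 22, 2049 to Mar 23, 2050 is 91 days.
91 mod 7 = 0, so they are the same weekday.
(Dec 22, 2049 is a Wednesday; Mar 23, 2050 is a Wednesday.)

Yes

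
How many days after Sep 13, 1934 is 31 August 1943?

3274

Sep 13, 1934 → Sep 13, 1935: 365 days.
Sep 13, 1935 → Sep 13, 1936: 366 days (Feb 29, 1936 is in that span).
Sep 13, 1936 → Sep 13, 1937: 365 days.
Sep 13, 1937 → Sep 13, 1938: 365 days.
Sep 13, 1938 → Sep 13, 1939: 365 days.
Sep 13, 1939 → Sep 13, 1940: 366 days (Feb 29, 1940 is in that span).
Sep 13, 1940 → Sep 13, 1941: 365 days.
Sep 13, 1941 → Sep 13, 1942: 365 days.
Sep 13, 1942 → Oct 13, 1942: 30 days (September has 30).
Oct 13, 1942 → Nov 13, 1942: 31 days (October has 31).
Nov 13, 1942 → Dec 13, 1942: 30 days (November has 30).
Dec 13, 1942 → Jan 13, 1943: 31 days (December has 31).
Jan 13, 1943 → Feb 13, 1943: 31 days (January has 31).
Feb 13, 1943 → Mar 13, 1943: 28 days (February has 28).
Mar 13, 1943 → Apr 13, 1943: 31 days (March has 31).
Apr 13, 1943 → May 13, 1943: 30 days (April has 30).
May 13, 1943 → Jun 13, 1943: 31 days (May has 31).
Jun 13, 1943 → Jul 13, 1943: 30 days (June has 30).
Jul 13, 1943 → Aug 13, 1943: 31 days (July has 31).
Aug 13, 1943 → Aug 31, 1943: 18 days.
Total: 3274 days.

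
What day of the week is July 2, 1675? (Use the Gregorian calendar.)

Doomsday rule: the anchor day for the 1600s is Tuesday. For year 75: 75÷12 = 6 r 3, and 3÷4 = 0, so 6+3+0 = 9.
Tuesday + 9 ≡ Thursday — that's 1675's doomsday.
In July the doomsday date is Jul 11.
Jul 2 is 9 days before Jul 11; 9 mod 7 = 2, so Thursday − 2 = Tuesday.

Tuesday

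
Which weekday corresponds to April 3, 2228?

Thursday

Doomsday rule: the anchor day for the 2200s is Friday. For year 28: 28÷12 = 2 r 4, and 4÷4 = 1, so 2+4+1 = 7.
Friday + 7 ≡ Friday — that's 2228's doomsday.
In April the doomsday date is Apr 4.
Apr 3 is 1 day before Apr 4; 1 mod 7 = 1, so Friday − 1 = Thursday.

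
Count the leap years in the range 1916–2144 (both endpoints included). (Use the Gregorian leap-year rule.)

57

Multiples of 4 in [1916,2144]: 58.
Of those, multiples of 100: 2 (not leap unless ÷400).
Multiples of 400: 1.
Leap years = 58 − 2 + 1 = 57.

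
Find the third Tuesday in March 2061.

March 15, 2061

March 1, 2061 is a Tuesday.
The first Tuesday is therefore March 1 (same day).
The third Tuesday is 1 + 2×7 = March 15.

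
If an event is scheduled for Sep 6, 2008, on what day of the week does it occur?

Doomsday rule: the anchor day for the 2000s is Tuesday. For year 08: 8÷12 = 0 r 8, and 8÷4 = 2, so 0+8+2 = 10.
Tuesday + 10 ≡ Friday — that's 2008's doomsday.
In September the doomsday date is Sep 5.
Sep 6 is 1 day after Sep 5; 1 mod 7 = 1, so Friday + 1 = Saturday.

Saturday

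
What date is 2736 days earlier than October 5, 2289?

April 9, 2282

−365 (one year) → Oct 5, 2288 (2371 left).
−366 (one year; includes Feb 29, 2288) → Oct 5, 2287 (2005 left).
−365 (one year) → Oct 5, 2286 (1640 left).
−365 (one year) → Oct 5, 2285 (1275 left).
−365 (one year) → Oct 5, 2284 (910 left).
−366 (one year; includes Feb 29, 2284) → Oct 5, 2283 (544 left).
−365 (one year) → Oct 5, 2282 (179 left).
−5 → Sep 30, 2282 (end of Sep, 30 days; 174 left).
−30 → Aug 31, 2282 (end of Aug, 31 days; 144 left).
−31 → Jul 31, 2282 (end of Jul, 31 days; 113 left).
−31 → Jun 30, 2282 (end of Jun, 30 days; 82 left).
−30 → May 31, 2282 (end of May, 31 days; 52 left).
−31 → Apr 30, 2282 (end of Apr, 30 days; 21 left).
−21 → Apr 9, 2282.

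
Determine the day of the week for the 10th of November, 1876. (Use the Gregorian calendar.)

Friday

Doomsday rule: the anchor day for the 1800s is Friday. For year 76: 76÷12 = 6 r 4, and 4÷4 = 1, so 6+4+1 = 11.
Friday + 11 ≡ Tuesday — that's 1876's doomsday.
In November the doomsday date is Nov 7.
Nov 10 is 3 days after Nov 7; 3 mod 7 = 3, so Tuesday + 3 = Friday.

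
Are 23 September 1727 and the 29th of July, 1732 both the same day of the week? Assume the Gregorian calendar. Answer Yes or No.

From Sep 23, 1727 to Jul 29, 1732 is 1771 days.
1771 mod 7 = 0, so they are the same weekday.
(Sep 23, 1727 is a Tuesday; Jul 29, 1732 is a Tuesday.)

Yes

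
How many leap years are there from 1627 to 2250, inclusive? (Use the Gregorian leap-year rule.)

151

Multiples of 4 in [1627,2250]: 156.
Of those, multiples of 100: 6 (not leap unless ÷400).
Multiples of 400: 1.
Leap years = 156 − 6 + 1 = 151.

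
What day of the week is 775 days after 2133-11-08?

Friday

First find the weekday of Nov 8, 2133. Doomsday rule: the anchor day for the 2100s is Sunday. For year 33: 33÷12 = 2 r 9, and 9÷4 = 2, so 2+9+2 = 13.
Sunday + 13 ≡ Saturday — that's 2133's doomsday.
In November the doomsday date is Nov 7.
Nov 8 is 1 day after Nov 7; 1 mod 7 = 1, so Saturday + 1 = Sunday.
775 mod 7 = 5, so 775 days after a Sunday is Sunday + 5 = Friday.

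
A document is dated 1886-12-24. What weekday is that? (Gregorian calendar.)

Friday

January 1, 1886 is a Friday.
Jan 1, 1886 → Feb 1, 1886: 31 days (January has 31).
Feb 1, 1886 → Mar 1, 1886: 28 days (February has 28).
Mar 1, 1886 → Apr 1, 1886: 31 days (March has 31).
Apr 1, 1886 → May 1, 1886: 30 days (April has 30).
May 1, 1886 → Jun 1, 1886: 31 days (May has 31).
Jun 1, 1886 → Jul 1, 1886: 30 days (June has 30).
Jul 1, 1886 → Aug 1, 1886: 31 days (July has 31).
Aug 1, 1886 → Sep 1, 1886: 31 days (August has 31).
Sep 1, 1886 → Oct 1, 1886: 30 days (September has 30).
Oct 1, 1886 → Nov 1, 1886: 31 days (October has 31).
Nov 1, 1886 → Dec 1, 1886: 30 days (November has 30).
Dec 1, 1886 → Dec 24, 1886: 23 days.
Total: 357 days.
357 mod 7 = 0, so Friday + 0 = Friday.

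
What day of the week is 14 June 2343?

Doomsday rule: the anchor day for the 2300s is Wednesday. For year 43: 43÷12 = 3 r 7, and 7÷4 = 1, so 3+7+1 = 11.
Wednesday + 11 ≡ Sunday — that's 2343's doomsday.
In June the doomsday date is Jun 6.
Jun 14 is 8 days after Jun 6; 8 mod 7 = 1, so Sunday + 1 = Monday.

Monday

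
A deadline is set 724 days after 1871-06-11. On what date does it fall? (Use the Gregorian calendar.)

June 4, 1873

+366 (one year; includes Feb 29, 1872) → Jun 11, 1872 (358 left).
Jun has 30 days: +20 → Jul 1, 1872 (338 left).
Jul has 31 days: +31 → Aug 1, 1872 (307 left).
Aug has 31 days: +31 → Sep 1, 1872 (276 left).
Sep has 30 days: +30 → Oct 1, 1872 (246 left).
Oct has 31 days: +31 → Nov 1, 1872 (215 left).
Nov has 30 days: +30 → Dec 1, 1872 (185 left).
Dec has 31 days: +31 → Jan 1, 1873 (154 left).
Jan has 31 days: +31 → Feb 1, 1873 (123 left).
Feb has 28 days: +28 → Mar 1, 1873 (95 left).
Mar has 31 days: +31 → Apr 1, 1873 (64 left).
Apr has 30 days: +30 → May 1, 1873 (34 left).
May has 31 days: +31 → Jun 1, 1873 (3 left).
+3 → Jun 4, 1873.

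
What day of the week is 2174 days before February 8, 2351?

Sunday

Feb 8, 2351 is a Thursday.
2174 mod 7 = 4, so 2174 days before a Thursday is Thursday − 4 = Sunday.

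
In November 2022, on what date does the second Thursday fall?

November 1, 2022 is a Tuesday.
The first Thursday is therefore November 3 (2 days later).
The second Thursday is 3 + 1×7 = November 10.

November 10, 2022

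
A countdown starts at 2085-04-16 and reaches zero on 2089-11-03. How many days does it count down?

1662

Apr 16, 2085 → Apr 16, 2086: 365 days.
Apr 16, 2086 → Apr 16, 2087: 365 days.
Apr 16, 2087 → Apr 16, 2088: 366 days (Feb 29, 2088 is in that span).
Apr 16, 2088 → Apr 16, 2089: 365 days.
Apr 16, 2089 → May 16, 2089: 30 days (April has 30).
May 16, 2089 → Jun 16, 2089: 31 days (May has 31).
Jun 16, 2089 → Jul 16, 2089: 30 days (June has 30).
Jul 16, 2089 → Aug 16, 2089: 31 days (July has 31).
Aug 16, 2089 → Sep 16, 2089: 31 days (August has 31).
Sep 16, 2089 → Oct 16, 2089: 30 days (September has 30).
Oct 16, 2089 → Nov 3, 2089: 18 days.
Total: 1662 days.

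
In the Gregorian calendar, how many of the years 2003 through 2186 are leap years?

45

Multiples of 4 in [2003,2186]: 46.
Of those, multiples of 100: 1 (not leap unless ÷400).
Multiples of 400: 0.
Leap years = 46 − 1 + 0 = 45.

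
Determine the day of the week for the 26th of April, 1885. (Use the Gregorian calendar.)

Sunday

Doomsday rule: the anchor day for the 1800s is Friday. For year 85: 85÷12 = 7 r 1, and 1÷4 = 0, so 7+1+0 = 8.
Friday + 8 ≡ Saturday — that's 1885's doomsday.
In April the doomsday date is Apr 4.
Apr 26 is 22 days after Apr 4; 22 mod 7 = 1, so Saturday + 1 = Sunday.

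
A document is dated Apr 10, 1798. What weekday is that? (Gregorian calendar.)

Tuesday

Doomsday rule: the anchor day for the 1700s is Sunday. For year 98: 98÷12 = 8 r 2, and 2÷4 = 0, so 8+2+0 = 10.
Sunday + 10 ≡ Wednesday — that's 1798's doomsday.
In April the doomsday date is Apr 4.
Apr 10 is 6 days after Apr 4; 6 mod 7 = 6, so Wednesday + 6 = Tuesday.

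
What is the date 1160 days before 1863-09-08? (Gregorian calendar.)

July 5, 1860

−365 (one year) → Sep 8, 1862 (795 left).
−365 (one year) → Sep 8, 1861 (430 left).
−365 (one year) → Sep 8, 1860 (65 left).
−8 → Aug 31, 1860 (end of Aug, 31 days; 57 left).
−31 → Jul 31, 1860 (end of Jul, 31 days; 26 left).
−26 → Jul 5, 1860.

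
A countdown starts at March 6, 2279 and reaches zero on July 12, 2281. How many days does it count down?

Mar 6, 2279 → Mar 6, 2280: 366 days (Feb 29, 2280 is in that span).
Mar 6, 2280 → Mar 6, 2281: 365 days.
Mar 6, 2281 → Apr 6, 2281: 31 days (March has 31).
Apr 6, 2281 → May 6, 2281: 30 days (April has 30).
May 6, 2281 → Jun 6, 2281: 31 days (May has 31).
Jun 6, 2281 → Jul 6, 2281: 30 days (June has 30).
Jul 6, 2281 → Jul 12, 2281: 6 days.
Total: 859 days.

859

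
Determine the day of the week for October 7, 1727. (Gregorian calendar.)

Doomsday rule: the anchor day for the 1700s is Sunday. For year 27: 27÷12 = 2 r 3, and 3÷4 = 0, so 2+3+0 = 5.
Sunday + 5 ≡ Friday — that's 1727's doomsday.
In October the doomsday date is Oct 10.
Oct 7 is 3 days before Oct 10; 3 mod 7 = 3, so Friday − 3 = Tuesday.

Tuesday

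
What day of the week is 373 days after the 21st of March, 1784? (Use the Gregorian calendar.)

Tuesday

Mar 21, 1784 is a Sunday.
373 mod 7 = 2, so 373 days after a Sunday is Sunday + 2 = Tuesday.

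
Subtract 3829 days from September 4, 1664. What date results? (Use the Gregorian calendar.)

−366 (one year; includes Feb 29, 1664) → Sep 4, 1663 (3463 left).
−365 (one year) → Sep 4, 1662 (3098 left).
−365 (one year) → Sep 4, 1661 (2733 left).
−365 (one year) → Sep 4, 1660 (2368 left).
−366 (one year; includes Feb 29, 1660) → Sep 4, 1659 (2002 left).
−365 (one year) → Sep 4, 1658 (1637 left).
−365 (one year) → Sep 4, 1657 (1272 left).
−365 (one year) → Sep 4, 1656 (907 left).
−366 (one year; includes Feb 29, 1656) → Sep 4, 1655 (541 left).
−365 (one year) → Sep 4, 1654 (176 left).
−4 → Aug 31, 1654 (end of Aug, 31 days; 172 left).
−31 → Jul 31, 1654 (end of Jul, 31 days; 141 left).
−31 → Jun 30, 1654 (end of Jun, 30 days; 110 left).
−30 → May 31, 1654 (end of May, 31 days; 80 left).
−31 → Apr 30, 1654 (end of Apr, 30 days; 49 left).
−30 → Mar 31, 1654 (end of Mar, 31 days; 19 left).
−19 → Mar 12, 1654.

March 12, 1654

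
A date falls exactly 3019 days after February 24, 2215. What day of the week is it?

Sunday

First find the weekday of Feb 24, 2215. Doomsday rule: the anchor day for the 2200s is Friday. For year 15: 15÷12 = 1 r 3, and 3÷4 = 0, so 1+3+0 = 4.
Friday + 4 ≡ Tuesday — that's 2215's doomsday.
In February the doomsday date is Feb 28 (2215 is not a leap year).
Feb 24 is 4 days before Feb 28; 4 mod 7 = 4, so Tuesday − 4 = Friday.
3019 mod 7 = 2, so 3019 days after a Friday is Friday + 2 = Sunday.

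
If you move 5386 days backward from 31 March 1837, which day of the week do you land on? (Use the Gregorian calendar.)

Mar 31, 1837 is a Friday.
5386 mod 7 = 3, so 5386 days before a Friday is Friday − 3 = Tuesday.

Tuesday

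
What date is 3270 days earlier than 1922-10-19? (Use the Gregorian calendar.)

−365 (one year) → Oct 19, 1921 (2905 left).
−365 (one year) → Oct 19, 1920 (2540 left).
−366 (one year; includes Feb 29, 1920) → Oct 19, 1919 (2174 left).
−365 (one year) → Oct 19, 1918 (1809 left).
−365 (one year) → Oct 19, 1917 (1444 left).
−365 (one year) → Oct 19, 1916 (1079 left).
−366 (one year; includes Feb 29, 1916) → Oct 19, 1915 (713 left).
−365 (one year) → Oct 19, 1914 (348 left).
−19 → Sep 30, 1914 (end of Sep, 30 days; 329 left).
−30 → Aug 31, 1914 (end of Aug, 31 days; 299 left).
−31 → Jul 31, 1914 (end of Jul, 31 days; 268 left).
−31 → Jun 30, 1914 (end of Jun, 30 days; 237 left).
−30 → May 31, 1914 (end of May, 31 days; 207 left).
−31 → Apr 30, 1914 (end of Apr, 30 days; 176 left).
−30 → Mar 31, 1914 (end of Mar, 31 days; 146 left).
−31 → Feb 28, 1914 (end of Feb, 28 days; 115 left).
−28 → Jan 31, 1914 (end of Jan, 31 days; 87 left).
−31 → Dec 31, 1913 (end of Dec, 31 days; 56 left).
−31 → Nov 30, 1913 (end of Nov, 30 days; 25 left).
−25 → Nov 5, 1913.

November 5, 1913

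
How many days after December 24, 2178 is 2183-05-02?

Dec 24, 2178 → Dec 24, 2179: 365 days.
Dec 24, 2179 → Dec 24, 2180: 366 days (Feb 29, 2180 is in that span).
Dec 24, 2180 → Dec 24, 2181: 365 days.
Dec 24, 2181 → Dec 24, 2182: 365 days.
Dec 24, 2182 → Jan 24, 2183: 31 days (December has 31).
Jan 24, 2183 → Feb 24, 2183: 31 days (January has 31).
Feb 24, 2183 → Mar 24, 2183: 28 days (February has 28).
Mar 24, 2183 → Apr 24, 2183: 31 days (March has 31).
Apr 24, 2183 → May 2, 2183: 8 days.
Total: 1590 days.

1590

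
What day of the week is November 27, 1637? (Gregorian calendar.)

Doomsday rule: the anchor day for the 1600s is Tuesday. For year 37: 37÷12 = 3 r 1, and 1÷4 = 0, so 3+1+0 = 4.
Tuesday + 4 ≡ Saturday — that's 1637's doomsday.
In November the doomsday date is Nov 7.
Nov 27 is 20 days after Nov 7; 20 mod 7 = 6, so Saturday + 6 = Friday.

Friday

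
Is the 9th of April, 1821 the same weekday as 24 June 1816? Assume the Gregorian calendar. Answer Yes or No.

From Jun 24, 1816 to Apr 9, 1821 is 1750 days.
1750 mod 7 = 0, so they are the same weekday.
(Jun 24, 1816 is a Monday; Apr 9, 1821 is a Monday.)

Yes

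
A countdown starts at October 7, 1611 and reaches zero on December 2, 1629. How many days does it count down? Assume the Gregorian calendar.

6631

Oct 7, 1611 → Oct 7, 1612: 366 days (Feb 29, 1612 is in that span).
Oct 7, 1612 → Oct 7, 1613: 365 days.
Oct 7, 1613 → Oct 7, 1614: 365 days.
Oct 7, 1614 → Oct 7, 1615: 365 days.
Oct 7, 1615 → Oct 7, 1616: 366 days (Feb 29, 1616 is in that span).
Oct 7, 1616 → Oct 7, 1617: 365 days.
Oct 7, 1617 → Oct 7, 1618: 365 days.
Oct 7, 1618 → Oct 7, 1619: 365 days.
Oct 7, 1619 → Oct 7, 1620: 366 days (Feb 29, 1620 is in that span).
Oct 7, 1620 → Oct 7, 1621: 365 days.
Oct 7, 1621 → Oct 7, 1622: 365 days.
Oct 7, 1622 → Oct 7, 1623: 365 days.
Oct 7, 1623 → Oct 7, 1624: 366 days (Feb 29, 1624 is in that span).
Oct 7, 1624 → Oct 7, 1625: 365 days.
Oct 7, 1625 → Oct 7, 1626: 365 days.
Oct 7, 1626 → Oct 7, 1627: 365 days.
Oct 7, 1627 → Oct 7, 1628: 366 days (Feb 29, 1628 is in that span).
Oct 7, 1628 → Oct 7, 1629: 365 days.
Oct 7, 1629 → Nov 7, 1629: 31 days (October has 31).
Nov 7, 1629 → Dec 2, 1629: 25 days.
Total: 6631 days.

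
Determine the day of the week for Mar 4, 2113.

Saturday

Doomsday rule: the anchor day for the 2100s is Sunday. For year 13: 13÷12 = 1 r 1, and 1÷4 = 0, so 1+1+0 = 2.
Sunday + 2 ≡ Tuesday — that's 2113's doomsday.
In March the doomsday date is Mar 14.
Mar 4 is 10 days before Mar 14; 10 mod 7 = 3, so Tuesday − 3 = Saturday.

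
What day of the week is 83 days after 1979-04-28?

Friday

First find the weekday of Apr 28, 1979. Doomsday rule: the anchor day for the 1900s is Wednesday. For year 79: 79÷12 = 6 r 7, and 7÷4 = 1, so 6+7+1 = 14.
Wednesday + 14 ≡ Wednesday — that's 1979's doomsday.
In April the doomsday date is Apr 4.
Apr 28 is 24 days after Apr 4; 24 mod 7 = 3, so Wednesday + 3 = Saturday.
83 mod 7 = 6, so 83 days after a Saturday is Saturday + 6 = Friday.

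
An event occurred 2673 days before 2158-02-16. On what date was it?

October 23, 2150

−365 (one year) → Feb 16, 2157 (2308 left).
−366 (one year; includes Feb 29, 2156) → Feb 16, 2156 (1942 left).
−365 (one year) → Feb 16, 2155 (1577 left).
−365 (one year) → Feb 16, 2154 (1212 left).
−365 (one year) → Feb 16, 2153 (847 left).
−366 (one year; includes Feb 29, 2152) → Feb 16, 2152 (481 left).
−365 (one year) → Feb 16, 2151 (116 left).
−16 → Jan 31, 2151 (end of Jan, 31 days; 100 left).
−31 → Dec 31, 2150 (end of Dec, 31 days; 69 left).
−31 → Nov 30, 2150 (end of Nov, 30 days; 38 left).
−30 → Oct 31, 2150 (end of Oct, 31 days; 8 left).
−8 → Oct 23, 2150.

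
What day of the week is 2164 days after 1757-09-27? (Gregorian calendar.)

Wednesday

First find the weekday of Sep 27, 1757. Doomsday rule: the anchor day for the 1700s is Sunday. For year 57: 57÷12 = 4 r 9, and 9÷4 = 2, so 4+9+2 = 15.
Sunday + 15 ≡ Monday — that's 1757's doomsday.
In September the doomsday date is Sep 5.
Sep 27 is 22 days after Sep 5; 22 mod 7 = 1, so Monday + 1 = Tuesday.
2164 mod 7 = 1, so 2164 days after a Tuesday is Tuesday + 1 = Wednesday.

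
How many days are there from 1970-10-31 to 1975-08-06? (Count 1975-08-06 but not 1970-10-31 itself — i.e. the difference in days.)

1740

Oct 31, 1970 → Oct 31, 1971: 365 days.
Oct 31, 1971 → Oct 31, 1972: 366 days (Feb 29, 1972 is in that span).
Oct 31, 1972 → Oct 31, 1973: 365 days.
Oct 31, 1973 → Oct 31, 1974: 365 days.
Oct 31, 1974 → Nov 30, 1974: 30 days (October has 31).
Nov 30, 1974 → Dec 30, 1974: 30 days (November has 30).
Dec 30, 1974 → Jan 30, 1975: 31 days (December has 31).
Jan 30, 1975 → Feb 28, 1975: 29 days (January has 31).
Feb 28, 1975 → Mar 28, 1975: 28 days (February has 28).
Mar 28, 1975 → Apr 28, 1975: 31 days (March has 31).
Apr 28, 1975 → May 28, 1975: 30 days (April has 30).
May 28, 1975 → Jun 28, 1975: 31 days (May has 31).
Jun 28, 1975 → Jul 28, 1975: 30 days (June has 30).
Jul 28, 1975 → Aug 6, 1975: 9 days.
Total: 1740 days.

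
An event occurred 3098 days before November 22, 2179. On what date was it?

−365 (one year) → Nov 22, 2178 (2733 left).
−365 (one year) → Nov 22, 2177 (2368 left).
−365 (one year) → Nov 22, 2176 (2003 left).
−366 (one year; includes Feb 29, 2176) → Nov 22, 2175 (1637 left).
−365 (one year) → Nov 22, 2174 (1272 left).
−365 (one year) → Nov 22, 2173 (907 left).
−365 (one year) → Nov 22, 2172 (542 left).
−366 (one year; includes Feb 29, 2172) → Nov 22, 2171 (176 left).
−22 → Oct 31, 2171 (end of Oct, 31 days; 154 left).
−31 → Sep 30, 2171 (end of Sep, 30 days; 123 left).
−30 → Aug 31, 2171 (end of Aug, 31 days; 93 left).
−31 → Jul 31, 2171 (end of Jul, 31 days; 62 left).
−31 → Jun 30, 2171 (end of Jun, 30 days; 31 left).
−30 → May 31, 2171 (end of May, 31 days; 1 left).
−1 → May 30, 2171.

May 30, 2171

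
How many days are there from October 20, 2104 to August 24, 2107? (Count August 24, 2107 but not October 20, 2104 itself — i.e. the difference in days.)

1038

Oct 20, 2104 → Oct 20, 2105: 365 days.
Oct 20, 2105 → Oct 20, 2106: 365 days.
Oct 20, 2106 → Nov 20, 2106: 31 days (October has 31).
Nov 20, 2106 → Dec 20, 2106: 30 days (November has 30).
Dec 20, 2106 → Jan 20, 2107: 31 days (December has 31).
Jan 20, 2107 → Feb 20, 2107: 31 days (January has 31).
Feb 20, 2107 → Mar 20, 2107: 28 days (February has 28).
Mar 20, 2107 → Apr 20, 2107: 31 days (March has 31).
Apr 20, 2107 → May 20, 2107: 30 days (April has 30).
May 20, 2107 → Jun 20, 2107: 31 days (May has 31).
Jun 20, 2107 → Jul 20, 2107: 30 days (June has 30).
Jul 20, 2107 → Aug 20, 2107: 31 days (July has 31).
Aug 20, 2107 → Aug 24, 2107: 4 days.
Total: 1038 days.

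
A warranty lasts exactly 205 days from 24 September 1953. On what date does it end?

Sep has 30 days: +7 → Oct 1, 1953 (198 left).
Oct has 31 days: +31 → Nov 1, 1953 (167 left).
Nov has 30 days: +30 → Dec 1, 1953 (137 left).
Dec has 31 days: +31 → Jan 1, 1954 (106 left).
Jan has 31 days: +31 → Feb 1, 1954 (75 left).
Feb has 28 days: +28 → Mar 1, 1954 (47 left).
Mar has 31 days: +31 → Apr 1, 1954 (16 left).
+16 → Apr 17, 1954.

April 17, 1954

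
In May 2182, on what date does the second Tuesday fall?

May 1, 2182 is a Wednesday.
The first Tuesday is therefore May 7 (6 days later).
The second Tuesday is 7 + 1×7 = May 14.

May 14, 2182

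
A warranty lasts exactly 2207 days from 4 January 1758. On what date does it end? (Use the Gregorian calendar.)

January 20, 1764

+365 (one year) → Jan 4, 1759 (1842 left).
+365 (one year) → Jan 4, 1760 (1477 left).
+366 (one year; includes Feb 29, 1760) → Jan 4, 1761 (1111 left).
+365 (one year) → Jan 4, 1762 (746 left).
+365 (one year) → Jan 4, 1763 (381 left).
Jan has 31 days: +28 → Feb 1, 1763 (353 left).
Feb has 28 days: +28 → Mar 1, 1763 (325 left).
Mar has 31 days: +31 → Apr 1, 1763 (294 left).
Apr has 30 days: +30 → May 1, 1763 (264 left).
May has 31 days: +31 → Jun 1, 1763 (233 left).
Jun has 30 days: +30 → Jul 1, 1763 (203 left).
Jul has 31 days: +31 → Aug 1, 1763 (172 left).
Aug has 31 days: +31 → Sep 1, 1763 (141 left).
Sep has 30 days: +30 → Oct 1, 1763 (111 left).
Oct has 31 days: +31 → Nov 1, 1763 (80 left).
Nov has 30 days: +30 → Dec 1, 1763 (50 left).
Dec has 31 days: +31 → Jan 1, 1764 (19 left).
+19 → Jan 20, 1764.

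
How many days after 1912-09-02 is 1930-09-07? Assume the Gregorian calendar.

6579

Sep 2, 1912 → Sep 2, 1913: 365 days.
Sep 2, 1913 → Sep 2, 1914: 365 days.
Sep 2, 1914 → Sep 2, 1915: 365 days.
Sep 2, 1915 → Sep 2, 1916: 366 days (Feb 29, 1916 is in that span).
Sep 2, 1916 → Sep 2, 1917: 365 days.
Sep 2, 1917 → Sep 2, 1918: 365 days.
Sep 2, 1918 → Sep 2, 1919: 365 days.
Sep 2, 1919 → Sep 2, 1920: 366 days (Feb 29, 1920 is in that span).
Sep 2, 1920 → Sep 2, 1921: 365 days.
Sep 2, 1921 → Sep 2, 1922: 365 days.
Sep 2, 1922 → Sep 2, 1923: 365 days.
Sep 2, 1923 → Sep 2, 1924: 366 days (Feb 29, 1924 is in that span).
Sep 2, 1924 → Sep 2, 1925: 365 days.
Sep 2, 1925 → Sep 2, 1926: 365 days.
Sep 2, 1926 → Sep 2, 1927: 365 days.
Sep 2, 1927 → Sep 2, 1928: 366 days (Feb 29, 1928 is in that span).
Sep 2, 1928 → Sep 2, 1929: 365 days.
Sep 2, 1929 → Oct 2, 1929: 30 days (September has 30).
Oct 2, 1929 → Nov 2, 1929: 31 days (October has 31).
Nov 2, 1929 → Dec 2, 1929: 30 days (November has 30).
Dec 2, 1929 → Jan 2, 1930: 31 days (December has 31).
Jan 2, 1930 → Feb 2, 1930: 31 days (January has 31).
Feb 2, 1930 → Mar 2, 1930: 28 days (February has 28).
Mar 2, 1930 → Apr 2, 1930: 31 days (March has 31).
Apr 2, 1930 → May 2, 1930: 30 days (April has 30).
May 2, 1930 → Jun 2, 1930: 31 days (May has 31).
Jun 2, 1930 → Jul 2, 1930: 30 days (June has 30).
Jul 2, 1930 → Aug 2, 1930: 31 days (July has 31).
Aug 2, 1930 → Sep 2, 1930: 31 days (August has 31).
Sep 2, 1930 → Sep 7, 1930: 5 days.
Total: 6579 days.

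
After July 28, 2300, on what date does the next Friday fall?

Jul 28, 2300 is a Saturday.
From Saturday to the next Friday is 6 days.
Jul 28, 2300 + 6 = Aug 3, 2300.

August 3, 2300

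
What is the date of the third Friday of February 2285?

February 1, 2285 is a Sunday.
The first Friday is therefore February 6 (5 days later).
The third Friday is 6 + 2×7 = February 20.

February 20, 2285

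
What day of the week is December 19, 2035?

Doomsday rule: the anchor day for the 2000s is Tuesday. For year 35: 35÷12 = 2 r 11, and 11÷4 = 2, so 2+11+2 = 15.
Tuesday + 15 ≡ Wednesday — that's 2035's doomsday.
In December the doomsday date is Dec 12.
Dec 19 is 7 days after Dec 12; 7 mod 7 = 0, so Wednesday + 0 = Wednesday.

Wednesday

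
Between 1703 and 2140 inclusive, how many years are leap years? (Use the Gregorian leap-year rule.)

Multiples of 4 in [1703,2140]: 110.
Of those, multiples of 100: 4 (not leap unless ÷400).
Multiples of 400: 1.
Leap years = 110 − 4 + 1 = 107.

107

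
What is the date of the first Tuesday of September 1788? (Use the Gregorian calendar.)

September 2, 1788

September 1, 1788 is a Monday.
The first Tuesday is therefore September 2 (1 days later).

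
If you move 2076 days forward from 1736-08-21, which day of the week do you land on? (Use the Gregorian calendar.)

Aug 21, 1736 is a Tuesday.
2076 mod 7 = 4, so 2076 days after a Tuesday is Tuesday + 4 = Saturday.

Saturday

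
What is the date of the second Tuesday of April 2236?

April 1, 2236 is a Friday.
The first Tuesday is therefore April 5 (4 days later).
The second Tuesday is 5 + 1×7 = April 12.

April 12, 2236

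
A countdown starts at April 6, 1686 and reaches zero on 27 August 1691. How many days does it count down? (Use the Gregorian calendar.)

1969

Apr 6, 1686 → Apr 6, 1687: 365 days.
Apr 6, 1687 → Apr 6, 1688: 366 days (Feb 29, 1688 is in that span).
Apr 6, 1688 → Apr 6, 1689: 365 days.
Apr 6, 1689 → Apr 6, 1690: 365 days.
Apr 6, 1690 → Apr 6, 1691: 365 days.
Apr 6, 1691 → May 6, 1691: 30 days (April has 30).
May 6, 1691 → Jun 6, 1691: 31 days (May has 31).
Jun 6, 1691 → Jul 6, 1691: 30 days (June has 30).
Jul 6, 1691 → Aug 6, 1691: 31 days (July has 31).
Aug 6, 1691 → Aug 27, 1691: 21 days.
Total: 1969 days.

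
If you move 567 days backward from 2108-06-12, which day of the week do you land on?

Tuesday

Jun 12, 2108 is a Tuesday.
567 mod 7 = 0, so 567 days before a Tuesday is Tuesday − 0 = Tuesday.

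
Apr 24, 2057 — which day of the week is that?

January 1, 2057 is a Monday.
Jan 1, 2057 → Feb 1, 2057: 31 days (January has 31).
Feb 1, 2057 → Mar 1, 2057: 28 days (February has 28).
Mar 1, 2057 → Apr 1, 2057: 31 days (March has 31).
Apr 1, 2057 → Apr 24, 2057: 23 days.
Total: 113 days.
113 mod 7 = 1, so Monday + 1 = Tuesday.

Tuesday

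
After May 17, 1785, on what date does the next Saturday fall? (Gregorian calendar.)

May 21, 1785

May 17, 1785 is a Tuesday.
From Tuesday to the next Saturday is 4 days.
May 17, 1785 + 4 = May 21, 1785.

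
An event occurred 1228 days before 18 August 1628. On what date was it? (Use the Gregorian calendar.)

April 8, 1625

−366 (one year; includes Feb 29, 1628) → Aug 18, 1627 (862 left).
−365 (one year) → Aug 18, 1626 (497 left).
−365 (one year) → Aug 18, 1625 (132 left).
−18 → Jul 31, 1625 (end of Jul, 31 days; 114 left).
−31 → Jun 30, 1625 (end of Jun, 30 days; 83 left).
−30 → May 31, 1625 (end of May, 31 days; 53 left).
−31 → Apr 30, 1625 (end of Apr, 30 days; 22 left).
−22 → Apr 8, 1625.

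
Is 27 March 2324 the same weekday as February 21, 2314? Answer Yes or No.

No

From Feb 21, 2314 to Mar 27, 2324 is 3687 days.
3687 mod 7 = 5, so they are different weekdays.
(Feb 21, 2314 is a Saturday; Mar 27, 2324 is a Thursday.)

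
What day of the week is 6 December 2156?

Doomsday rule: the anchor day for the 2100s is Sunday. For year 56: 56÷12 = 4 r 8, and 8÷4 = 2, so 4+8+2 = 14.
Sunday + 14 ≡ Sunday — that's 2156's doomsday.
In December the doomsday date is Dec 12.
Dec 6 is 6 days before Dec 12; 6 mod 7 = 6, so Sunday − 6 = Monday.

Monday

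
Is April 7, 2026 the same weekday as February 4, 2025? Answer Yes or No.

From Feb 4, 2025 to Apr 7, 2026 is 427 days.
427 mod 7 = 0, so they are the same weekday.
(Feb 4, 2025 is a Tuesday; Apr 7, 2026 is a Tuesday.)

Yes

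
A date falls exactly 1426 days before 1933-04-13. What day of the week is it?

Apr 13, 1933 is a Thursday.
1426 mod 7 = 5, so 1426 days before a Thursday is Thursday − 5 = Saturday.

Saturday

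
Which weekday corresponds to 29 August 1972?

January 1, 1972 is a Saturday.
Jan 1, 1972 → Feb 1, 1972: 31 days (January has 31).
Feb 1, 1972 → Mar 1, 1972: 29 days (February has 29).
Mar 1, 1972 → Apr 1, 1972: 31 days (March has 31).
Apr 1, 1972 → May 1, 1972: 30 days (April has 30).
May 1, 1972 → Jun 1, 1972: 31 days (May has 31).
Jun 1, 1972 → Jul 1, 1972: 30 days (June has 30).
Jul 1, 1972 → Aug 1, 1972: 31 days (July has 31).
Aug 1, 1972 → Aug 29, 1972: 28 days.
Total: 241 days.
241 mod 7 = 3, so Saturday + 3 = Tuesday.

Tuesday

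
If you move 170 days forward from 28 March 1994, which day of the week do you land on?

First find the weekday of Mar 28, 1994. Doomsday rule: the anchor day for the 1900s is Wednesday. For year 94: 94÷12 = 7 r 10, and 10÷4 = 2, so 7+10+2 = 19.
Wednesday + 19 ≡ Monday — that's 1994's doomsday.
In March the doomsday date is Mar 14.
Mar 28 is 14 days after Mar 14; 14 mod 7 = 0, so Monday + 0 = Monday.
170 mod 7 = 2, so 170 days after a Monday is Monday + 2 = Wednesday.

Wednesday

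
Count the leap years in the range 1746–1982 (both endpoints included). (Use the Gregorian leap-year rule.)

57

Multiples of 4 in [1746,1982]: 59.
Of those, multiples of 100: 2 (not leap unless ÷400).
Multiples of 400: 0.
Leap years = 59 − 2 + 0 = 57.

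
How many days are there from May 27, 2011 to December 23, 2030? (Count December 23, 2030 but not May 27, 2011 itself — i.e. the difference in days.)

May 27, 2011 → May 27, 2012: 366 days (Feb 29, 2012 is in that span).
May 27, 2012 → May 27, 2013: 365 days.
May 27, 2013 → May 27, 2014: 365 days.
May 27, 2014 → May 27, 2015: 365 days.
May 27, 2015 → May 27, 2016: 366 days (Feb 29, 2016 is in that span).
May 27, 2016 → May 27, 2017: 365 days.
May 27, 2017 → May 27, 2018: 365 days.
May 27, 2018 → May 27, 2019: 365 days.
May 27, 2019 → May 27, 2020: 366 days (Feb 29, 2020 is in that span).
May 27, 2020 → May 27, 2021: 365 days.
May 27, 2021 → May 27, 2022: 365 days.
May 27, 2022 → May 27, 2023: 365 days.
May 27, 2023 → May 27, 2024: 366 days (Feb 29, 2024 is in that span).
May 27, 2024 → May 27, 2025: 365 days.
May 27, 2025 → May 27, 2026: 365 days.
May 27, 2026 → May 27, 2027: 365 days.
May 27, 2027 → May 27, 2028: 366 days (Feb 29, 2028 is in that span).
May 27, 2028 → May 27, 2029: 365 days.
May 27, 2029 → May 27, 2030: 365 days.
May 27, 2030 → Jun 27, 2030: 31 days (May has 31).
Jun 27, 2030 → Jul 27, 2030: 30 days (June has 30).
Jul 27, 2030 → Aug 27, 2030: 31 days (July has 31).
Aug 27, 2030 → Sep 27, 2030: 31 days (August has 31).
Sep 27, 2030 → Oct 27, 2030: 30 days (September has 30).
Oct 27, 2030 → Nov 27, 2030: 31 days (October has 31).
Nov 27, 2030 → Dec 23, 2030: 26 days.
Total: 7150 days.

7150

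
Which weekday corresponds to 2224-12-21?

Tuesday

Doomsday rule: the anchor day for the 2200s is Friday. For year 24: 24÷12 = 2 r 0, and 0÷4 = 0, so 2+0+0 = 2.
Friday + 2 ≡ Sunday — that's 2224's doomsday.
In December the doomsday date is Dec 12.
Dec 21 is 9 days after Dec 12; 9 mod 7 = 2, so Sunday + 2 = Tuesday.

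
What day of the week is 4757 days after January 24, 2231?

Friday

Jan 24, 2231 is a Monday.
4757 mod 7 = 4, so 4757 days after a Monday is Monday + 4 = Friday.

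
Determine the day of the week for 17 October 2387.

Doomsday rule: the anchor day for the 2300s is Wednesday. For year 87: 87÷12 = 7 r 3, and 3÷4 = 0, so 7+3+0 = 10.
Wednesday + 10 ≡ Saturday — that's 2387's doomsday.
In October the doomsday date is Oct 10.
Oct 17 is 7 days after Oct 10; 7 mod 7 = 0, so Saturday + 0 = Saturday.

Saturday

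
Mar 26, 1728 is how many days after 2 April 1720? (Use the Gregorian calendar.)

2915

Apr 2, 1720 → Apr 2, 1721: 365 days.
Apr 2, 1721 → Apr 2, 1722: 365 days.
Apr 2, 1722 → Apr 2, 1723: 365 days.
Apr 2, 1723 → Apr 2, 1724: 366 days (Feb 29, 1724 is in that span).
Apr 2, 1724 → Apr 2, 1725: 365 days.
Apr 2, 1725 → Apr 2, 1726: 365 days.
Apr 2, 1726 → Apr 2, 1727: 365 days.
Apr 2, 1727 → May 2, 1727: 30 days (April has 30).
May 2, 1727 → Jun 2, 1727: 31 days (May has 31).
Jun 2, 1727 → Jul 2, 1727: 30 days (June has 30).
Jul 2, 1727 → Aug 2, 1727: 31 days (July has 31).
Aug 2, 1727 → Sep 2, 1727: 31 days (August has 31).
Sep 2, 1727 → Oct 2, 1727: 30 days (September has 30).
Oct 2, 1727 → Nov 2, 1727: 31 days (October has 31).
Nov 2, 1727 → Dec 2, 1727: 30 days (November has 30).
Dec 2, 1727 → Jan 2, 1728: 31 days (December has 31).
Jan 2, 1728 → Feb 2, 1728: 31 days (January has 31).
Feb 2, 1728 → Mar 2, 1728: 29 days (February has 29).
Mar 2, 1728 → Mar 26, 1728: 24 days.
Total: 2915 days.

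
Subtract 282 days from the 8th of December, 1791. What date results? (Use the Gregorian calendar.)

March 1, 1791

−8 → Nov 30, 1791 (end of Nov, 30 days; 274 left).
−30 → Oct 31, 1791 (end of Oct, 31 days; 244 left).
−31 → Sep 30, 1791 (end of Sep, 30 days; 213 left).
−30 → Aug 31, 1791 (end of Aug, 31 days; 183 left).
−31 → Jul 31, 1791 (end of Jul, 31 days; 152 left).
−31 → Jun 30, 1791 (end of Jun, 30 days; 121 left).
−30 → May 31, 1791 (end of May, 31 days; 91 left).
−31 → Apr 30, 1791 (end of Apr, 30 days; 60 left).
−30 → Mar 31, 1791 (end of Mar, 31 days; 30 left).
−30 → Mar 1, 1791.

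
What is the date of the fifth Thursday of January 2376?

January 29, 2376

January 1, 2376 is a Thursday.
The first Thursday is therefore January 1 (same day).
The fifth Thursday is 1 + 4×7 = January 29.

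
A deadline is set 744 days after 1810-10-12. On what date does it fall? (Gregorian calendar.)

October 25, 1812

+365 (one year) → Oct 12, 1811 (379 left).
Oct has 31 days: +20 → Nov 1, 1811 (359 left).
Nov has 30 days: +30 → Dec 1, 1811 (329 left).
Dec has 31 days: +31 → Jan 1, 1812 (298 left).
Jan has 31 days: +31 → Feb 1, 1812 (267 left).
Feb has 29 days: +29 → Mar 1, 1812 (238 left).
Mar has 31 days: +31 → Apr 1, 1812 (207 left).
Apr has 30 days: +30 → May 1, 1812 (177 left).
May has 31 days: +31 → Jun 1, 1812 (146 left).
Jun has 30 days: +30 → Jul 1, 1812 (116 left).
Jul has 31 days: +31 → Aug 1, 1812 (85 left).
Aug has 31 days: +31 → Sep 1, 1812 (54 left).
Sep has 30 days: +30 → Oct 1, 1812 (24 left).
+24 → Oct 25, 1812.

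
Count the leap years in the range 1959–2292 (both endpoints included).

Multiples of 4 in [1959,2292]: 84.
Of those, multiples of 100: 3 (not leap unless ÷400).
Multiples of 400: 1.
Leap years = 84 − 3 + 1 = 82.

82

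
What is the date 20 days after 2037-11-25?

December 15, 2037

Nov has 30 days: +6 → Dec 1, 2037 (14 left).
+14 → Dec 15, 2037.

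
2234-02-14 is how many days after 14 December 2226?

2619

Dec 14, 2226 → Dec 14, 2227: 365 days.
Dec 14, 2227 → Dec 14, 2228: 366 days (Feb 29, 2228 is in that span).
Dec 14, 2228 → Dec 14, 2229: 365 days.
Dec 14, 2229 → Dec 14, 2230: 365 days.
Dec 14, 2230 → Dec 14, 2231: 365 days.
Dec 14, 2231 → Dec 14, 2232: 366 days (Feb 29, 2232 is in that span).
Dec 14, 2232 → Dec 14, 2233: 365 days.
Dec 14, 2233 → Jan 14, 2234: 31 days (December has 31).
Jan 14, 2234 → Feb 14, 2234: 31 days.
Total: 2619 days.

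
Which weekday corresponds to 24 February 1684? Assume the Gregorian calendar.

Thursday

Doomsday rule: the anchor day for the 1600s is Tuesday. For year 84: 84÷12 = 7 r 0, and 0÷4 = 0, so 7+0+0 = 7.
Tuesday + 7 ≡ Tuesday — that's 1684's doomsday.
In February the doomsday date is Feb 29 (1684 is a leap year (divisible by 4)).
Feb 24 is 5 days before Feb 29; 5 mod 7 = 5, so Tuesday − 5 = Thursday.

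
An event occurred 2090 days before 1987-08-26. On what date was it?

December 5, 1981

−365 (one year) → Aug 26, 1986 (1725 left).
−365 (one year) → Aug 26, 1985 (1360 left).
−365 (one year) → Aug 26, 1984 (995 left).
−366 (one year; includes Feb 29, 1984) → Aug 26, 1983 (629 left).
−365 (one year) → Aug 26, 1982 (264 left).
−26 → Jul 31, 1982 (end of Jul, 31 days; 238 left).
−31 → Jun 30, 1982 (end of Jun, 30 days; 207 left).
−30 → May 31, 1982 (end of May, 31 days; 177 left).
−31 → Apr 30, 1982 (end of Apr, 30 days; 146 left).
−30 → Mar 31, 1982 (end of Mar, 31 days; 116 left).
−31 → Feb 28, 1982 (end of Feb, 28 days; 85 left).
−28 → Jan 31, 1982 (end of Jan, 31 days; 57 left).
−31 → Dec 31, 1981 (end of Dec, 31 days; 26 left).
−26 → Dec 5, 1981.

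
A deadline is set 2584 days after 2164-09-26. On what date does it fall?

October 24, 2171

+365 (one year) → Sep 26, 2165 (2219 left).
+365 (one year) → Sep 26, 2166 (1854 left).
+365 (one year) → Sep 26, 2167 (1489 left).
+366 (one year; includes Feb 29, 2168) → Sep 26, 2168 (1123 left).
+365 (one year) → Sep 26, 2169 (758 left).
+365 (one year) → Sep 26, 2170 (393 left).
Sep has 30 days: +5 → Oct 1, 2170 (388 left).
Oct has 31 days: +31 → Nov 1, 2170 (357 left).
Nov has 30 days: +30 → Dec 1, 2170 (327 left).
Dec has 31 days: +31 → Jan 1, 2171 (296 left).
Jan has 31 days: +31 → Feb 1, 2171 (265 left).
Feb has 28 days: +28 → Mar 1, 2171 (237 left).
Mar has 31 days: +31 → Apr 1, 2171 (206 left).
Apr has 30 days: +30 → May 1, 2171 (176 left).
May has 31 days: +31 → Jun 1, 2171 (145 left).
Jun has 30 days: +30 → Jul 1, 2171 (115 left).
Jul has 31 days: +31 → Aug 1, 2171 (84 left).
Aug has 31 days: +31 → Sep 1, 2171 (53 left).
Sep has 30 days: +30 → Oct 1, 2171 (23 left).
+23 → Oct 24, 2171.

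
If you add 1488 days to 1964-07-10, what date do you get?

August 6, 1968

+365 (one year) → Jul 10, 1965 (1123 left).
+365 (one year) → Jul 10, 1966 (758 left).
+365 (one year) → Jul 10, 1967 (393 left).
Jul has 31 days: +22 → Aug 1, 1967 (371 left).
Aug has 31 days: +31 → Sep 1, 1967 (340 left).
Sep has 30 days: +30 → Oct 1, 1967 (310 left).
Oct has 31 days: +31 → Nov 1, 1967 (279 left).
Nov has 30 days: +30 → Dec 1, 1967 (249 left).
Dec has 31 days: +31 → Jan 1, 1968 (218 left).
Jan has 31 days: +31 → Feb 1, 1968 (187 left).
Feb has 29 days: +29 → Mar 1, 1968 (158 left).
Mar has 31 days: +31 → Apr 1, 1968 (127 left).
Apr has 30 days: +30 → May 1, 1968 (97 left).
May has 31 days: +31 → Jun 1, 1968 (66 left).
Jun has 30 days: +30 → Jul 1, 1968 (36 left).
Jul has 31 days: +31 → Aug 1, 1968 (5 left).
+5 → Aug 6, 1968.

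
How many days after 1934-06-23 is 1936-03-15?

Jun 23, 1934 → Jun 23, 1935: 365 days.
Jun 23, 1935 → Jul 23, 1935: 30 days (June has 30).
Jul 23, 1935 → Aug 23, 1935: 31 days (July has 31).
Aug 23, 1935 → Sep 23, 1935: 31 days (August has 31).
Sep 23, 1935 → Oct 23, 1935: 30 days (September has 30).
Oct 23, 1935 → Nov 23, 1935: 31 days (October has 31).
Nov 23, 1935 → Dec 23, 1935: 30 days (November has 30).
Dec 23, 1935 → Jan 23, 1936: 31 days (December has 31).
Jan 23, 1936 → Feb 23, 1936: 31 days (January has 31).
Feb 23, 1936 → Mar 15, 1936: 21 days.
Total: 631 days.

631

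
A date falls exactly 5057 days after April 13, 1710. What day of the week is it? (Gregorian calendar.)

Wednesday

First find the weekday of Apr 13, 1710. Doomsday rule: the anchor day for the 1700s is Sunday. For year 10: 10÷12 = 0 r 10, and 10÷4 = 2, so 0+10+2 = 12.
Sunday + 12 ≡ Friday — that's 1710's doomsday.
In April the doomsday date is Apr 4.
Apr 13 is 9 days after Apr 4; 9 mod 7 = 2, so Friday + 2 = Sunday.
5057 mod 7 = 3, so 5057 days after a Sunday is Sunday + 3 = Wednesday.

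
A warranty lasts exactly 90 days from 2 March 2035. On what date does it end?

Mar has 31 days: +30 → Apr 1, 2035 (60 left).
Apr has 30 days: +30 → May 1, 2035 (30 left).
+30 → May 31, 2035.

May 31, 2035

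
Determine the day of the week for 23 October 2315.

Saturday

Doomsday rule: the anchor day for the 2300s is Wednesday. For year 15: 15÷12 = 1 r 3, and 3÷4 = 0, so 1+3+0 = 4.
Wednesday + 4 ≡ Sunday — that's 2315's doomsday.
In October the doomsday date is Oct 10.
Oct 23 is 13 days after Oct 10; 13 mod 7 = 6, so Sunday + 6 = Saturday.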